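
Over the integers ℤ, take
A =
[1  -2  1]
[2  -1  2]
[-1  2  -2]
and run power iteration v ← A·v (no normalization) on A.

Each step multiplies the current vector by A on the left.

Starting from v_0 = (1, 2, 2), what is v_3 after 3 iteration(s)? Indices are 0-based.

v_0 = (1, 2, 2).
v_1 = A·v_0 = (-1, 4, -1).
v_2 = A·v_1 = (-10, -8, 11).
v_3 = A·v_2 = (17, 10, -28).

v_3 = (17, 10, -28)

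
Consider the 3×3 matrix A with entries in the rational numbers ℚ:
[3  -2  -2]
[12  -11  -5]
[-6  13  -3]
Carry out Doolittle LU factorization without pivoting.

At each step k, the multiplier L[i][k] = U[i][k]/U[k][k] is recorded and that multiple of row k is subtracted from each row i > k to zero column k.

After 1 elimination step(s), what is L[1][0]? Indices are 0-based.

L[1][0] = 4

Step 1: pivot at (0,0) is 3.
  row1 ← row1 − (4)·row0  ⇒  L[1][0]=4, U row1=(0, -3, 3)
  row2 ← row2 − (-2)·row0  ⇒  L[2][0]=-2, U row2=(0, 9, -7)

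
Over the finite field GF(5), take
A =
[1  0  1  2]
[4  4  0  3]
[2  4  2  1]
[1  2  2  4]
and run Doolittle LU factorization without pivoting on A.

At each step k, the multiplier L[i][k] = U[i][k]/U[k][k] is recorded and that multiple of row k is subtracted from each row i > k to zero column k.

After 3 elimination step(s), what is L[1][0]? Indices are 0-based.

k=0: U[0][0]=1
  eliminate (1,0): mult=4, new row 1: (0, 4, 1, 0); set L[1][0]=4
  eliminate (2,0): mult=2, new row 2: (0, 4, 0, 2); set L[2][0]=2
  eliminate (3,0): mult=1, new row 3: (0, 2, 1, 2); set L[3][0]=1
k=1: U[1][1]=4
  eliminate (2,1): mult=1, new row 2: (0, 0, 4, 2); set L[2][1]=1
  eliminate (3,1): mult=3, new row 3: (0, 0, 3, 2); set L[3][1]=3
k=2: U[2][2]=4
  eliminate (3,2): mult=2, new row 3: (0, 0, 0, 3); set L[3][2]=2

L[1][0] = 4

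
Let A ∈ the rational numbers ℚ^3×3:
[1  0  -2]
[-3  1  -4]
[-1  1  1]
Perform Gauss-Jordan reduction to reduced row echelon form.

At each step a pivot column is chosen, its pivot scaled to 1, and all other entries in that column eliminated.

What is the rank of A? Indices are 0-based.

rank = 3

pivot(0,0)=1: scale R0 → (1, 0, -2)
  clear (1,0): R1 −= (-3)R0 → (0, 1, -10)
  clear (2,0): R2 −= (-1)R0 → (0, 1, -1)
pivot(1,1)=1: scale R1 → (0, 1, -10)
  clear (2,1): R2 −= (1)R1 → (0, 0, 9)
pivot(2,2)=9: scale R2 → (0, 0, 1)
  clear (0,2): R0 −= (-2)R2 → (1, 0, 0)
  clear (1,2): R1 −= (-10)R2 → (0, 1, 0)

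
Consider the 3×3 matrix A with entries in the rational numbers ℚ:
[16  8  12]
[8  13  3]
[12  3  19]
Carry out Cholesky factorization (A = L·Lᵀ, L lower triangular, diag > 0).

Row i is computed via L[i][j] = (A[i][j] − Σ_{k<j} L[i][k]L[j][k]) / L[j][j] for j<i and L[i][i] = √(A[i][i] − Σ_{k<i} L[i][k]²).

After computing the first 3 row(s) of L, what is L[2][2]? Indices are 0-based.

L[2][2] = 3

Step 1: L[0][0] = √(16) = 4.
  L[1][0] = (8) / L[0][0] = 2.
Step 2: L[1][1] = √(9) = 3.
  L[2][0] = (12) / L[0][0] = 3.
  L[2][1] = (-3) / L[1][1] = -1.
Step 3: L[2][2] = √(9) = 3.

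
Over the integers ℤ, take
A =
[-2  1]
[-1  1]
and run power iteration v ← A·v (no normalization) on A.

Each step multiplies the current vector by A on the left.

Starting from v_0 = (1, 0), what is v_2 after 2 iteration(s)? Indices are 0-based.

v_2 = (3, 1)

v_0 = (1, 0).
v_1 = A·v_0 = (-2, -1).
v_2 = A·v_1 = (3, 1).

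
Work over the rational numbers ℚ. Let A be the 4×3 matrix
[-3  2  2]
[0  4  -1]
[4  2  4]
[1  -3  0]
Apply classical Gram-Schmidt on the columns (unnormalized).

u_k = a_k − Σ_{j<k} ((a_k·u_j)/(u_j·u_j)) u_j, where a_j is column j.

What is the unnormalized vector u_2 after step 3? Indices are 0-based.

Step 1: u_0 = a_0 = (-3, 0, 4, 1).
Step 2: u_1 = a_1 − (-1/26)·u_0 = (49/26, 4, 28/13, -77/26).
Step 3: u_2 = a_2 − (5/13)·u_0 − (218/857)·u_1 = (2292/857, -1729/857, 1640/857, 316/857).

u_2 = (2292/857, -1729/857, 1640/857, 316/857)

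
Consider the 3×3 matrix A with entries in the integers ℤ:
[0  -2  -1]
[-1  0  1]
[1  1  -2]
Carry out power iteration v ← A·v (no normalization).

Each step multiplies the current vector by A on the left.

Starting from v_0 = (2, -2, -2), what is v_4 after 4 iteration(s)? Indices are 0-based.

v_4 = (6, 4, -28)

v_0 = (2, -2, -2).
v_1 = A·v_0 = (6, -4, 4).
v_2 = A·v_1 = (4, -2, -6).
v_3 = A·v_2 = (10, -10, 14).
v_4 = A·v_3 = (6, 4, -28).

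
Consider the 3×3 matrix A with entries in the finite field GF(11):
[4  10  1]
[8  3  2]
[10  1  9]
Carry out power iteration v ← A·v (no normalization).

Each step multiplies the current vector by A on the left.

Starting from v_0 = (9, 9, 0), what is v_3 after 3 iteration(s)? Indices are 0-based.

v_0 = (9, 9, 0).
v_1 = A·v_0 = (5, 0, 0).
v_2 = A·v_1 = (9, 7, 6).
v_3 = A·v_2 = (2, 6, 8).

v_3 = (2, 6, 8)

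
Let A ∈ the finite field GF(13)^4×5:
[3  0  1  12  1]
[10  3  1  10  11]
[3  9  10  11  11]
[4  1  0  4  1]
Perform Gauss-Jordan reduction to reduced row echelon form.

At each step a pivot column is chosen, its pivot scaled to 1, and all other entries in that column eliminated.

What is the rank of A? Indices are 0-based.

step 1: normalize row 0 (÷3) = (1, 0, 9, 4, 9)
  row 1: subtract 10×row0 = (0, 3, 2, 9, 12)
  row 2: subtract 3×row0 = (0, 9, 9, 12, 10)
  row 3: subtract 4×row0 = (0, 1, 3, 1, 4)
step 2: normalize row 1 (÷3) = (0, 1, 5, 3, 4)
  row 2: subtract 9×row1 = (0, 0, 3, 11, 0)
  row 3: subtract 1×row1 = (0, 0, 11, 11, 0)
step 3: normalize row 2 (÷3) = (0, 0, 1, 8, 0)
  row 0: subtract 9×row2 = (1, 0, 0, 10, 9)
  row 1: subtract 5×row2 = (0, 1, 0, 2, 4)
  row 3: subtract 11×row2 = (0, 0, 0, 1, 0)
step 4: normalize row 3 (÷1) = (0, 0, 0, 1, 0)
  row 0: subtract 10×row3 = (1, 0, 0, 0, 9)
  row 1: subtract 2×row3 = (0, 1, 0, 0, 4)
  row 2: subtract 8×row3 = (0, 0, 1, 0, 0)

rank = 4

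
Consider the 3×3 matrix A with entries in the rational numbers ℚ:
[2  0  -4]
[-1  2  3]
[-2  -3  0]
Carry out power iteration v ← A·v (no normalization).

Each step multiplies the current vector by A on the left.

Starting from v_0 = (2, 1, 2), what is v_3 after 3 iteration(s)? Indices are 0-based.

v_3 = (80, -60, -25)

v_0 = (2, 1, 2).
v_1 = A·v_0 = (-4, 6, -7).
v_2 = A·v_1 = (20, -5, -10).
v_3 = A·v_2 = (80, -60, -25).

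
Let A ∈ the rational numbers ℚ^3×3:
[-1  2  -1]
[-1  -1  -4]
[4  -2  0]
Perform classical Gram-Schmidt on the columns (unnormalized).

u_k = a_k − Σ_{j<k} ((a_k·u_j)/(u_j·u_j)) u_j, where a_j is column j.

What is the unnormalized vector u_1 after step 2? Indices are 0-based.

Step 1: u_0 = a_0 = (-1, -1, 4).
Step 2: u_1 = a_1 − (-1/2)·u_0 = (3/2, -3/2, 0).

u_1 = (3/2, -3/2, 0)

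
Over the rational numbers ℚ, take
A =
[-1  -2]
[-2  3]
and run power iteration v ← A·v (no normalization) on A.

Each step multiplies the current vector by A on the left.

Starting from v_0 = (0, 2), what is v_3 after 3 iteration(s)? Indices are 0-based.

v_3 = (-44, 94)

v_0 = (0, 2).
v_1 = A·v_0 = (-4, 6).
v_2 = A·v_1 = (-8, 26).
v_3 = A·v_2 = (-44, 94).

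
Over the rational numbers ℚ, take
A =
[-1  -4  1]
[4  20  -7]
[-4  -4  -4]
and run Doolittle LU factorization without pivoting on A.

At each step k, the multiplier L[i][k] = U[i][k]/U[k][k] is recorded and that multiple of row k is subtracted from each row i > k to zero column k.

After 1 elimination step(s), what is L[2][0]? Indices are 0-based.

k=0: U[0][0]=-1
  eliminate (1,0): mult=-4, new row 1: (0, 4, -3); set L[1][0]=-4
  eliminate (2,0): mult=4, new row 2: (0, 12, -8); set L[2][0]=4

L[2][0] = 4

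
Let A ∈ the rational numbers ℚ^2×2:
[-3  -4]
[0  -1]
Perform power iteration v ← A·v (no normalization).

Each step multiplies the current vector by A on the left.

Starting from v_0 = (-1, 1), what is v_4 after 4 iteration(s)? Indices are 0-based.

v_4 = (79, 1)

v_0 = (-1, 1).
v_1 = A·v_0 = (-1, -1).
v_2 = A·v_1 = (7, 1).
v_3 = A·v_2 = (-25, -1).
v_4 = A·v_3 = (79, 1).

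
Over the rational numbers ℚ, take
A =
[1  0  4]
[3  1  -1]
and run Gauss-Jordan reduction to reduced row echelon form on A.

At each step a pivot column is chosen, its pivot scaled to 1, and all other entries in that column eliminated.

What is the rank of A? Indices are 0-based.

rank = 2

step 1: normalize row 0 (÷1) = (1, 0, 4)
  row 1: subtract 3×row0 = (0, 1, -13)
step 2: normalize row 1 (÷1) = (0, 1, -13)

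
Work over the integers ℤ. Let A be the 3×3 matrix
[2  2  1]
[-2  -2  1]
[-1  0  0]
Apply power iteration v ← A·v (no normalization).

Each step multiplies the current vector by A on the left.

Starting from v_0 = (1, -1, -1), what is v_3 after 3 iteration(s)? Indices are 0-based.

v_3 = (-3, 5, 5)

v_0 = (1, -1, -1).
v_1 = A·v_0 = (-1, -1, -1).
v_2 = A·v_1 = (-5, 3, 1).
v_3 = A·v_2 = (-3, 5, 5).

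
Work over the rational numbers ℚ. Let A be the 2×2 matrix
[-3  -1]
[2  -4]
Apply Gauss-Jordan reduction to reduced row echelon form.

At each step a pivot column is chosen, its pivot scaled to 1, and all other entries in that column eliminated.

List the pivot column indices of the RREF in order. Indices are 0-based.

pivot columns: 0, 1

pivot(0,0)=-3: scale R0 → (1, 1/3)
  clear (1,0): R1 −= (2)R0 → (0, -14/3)
pivot(1,1)=-14/3: scale R1 → (0, 1)
  clear (0,1): R0 −= (1/3)R1 → (1, 0)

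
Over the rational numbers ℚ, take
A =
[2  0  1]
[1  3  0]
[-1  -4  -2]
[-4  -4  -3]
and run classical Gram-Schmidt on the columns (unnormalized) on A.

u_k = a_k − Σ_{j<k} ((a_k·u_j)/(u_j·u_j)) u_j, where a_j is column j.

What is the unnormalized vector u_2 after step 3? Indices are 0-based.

u_2 = (-19/373, -412/373, -262/373, -47/373)

Step 1: u_0 = a_0 = (2, 1, -1, -4).
Step 2: u_1 = a_1 − (23/22)·u_0 = (-23/11, 43/22, -65/22, 2/11).
Step 3: u_2 = a_2 − (8/11)·u_0 − (72/373)·u_1 = (-19/373, -412/373, -262/373, -47/373).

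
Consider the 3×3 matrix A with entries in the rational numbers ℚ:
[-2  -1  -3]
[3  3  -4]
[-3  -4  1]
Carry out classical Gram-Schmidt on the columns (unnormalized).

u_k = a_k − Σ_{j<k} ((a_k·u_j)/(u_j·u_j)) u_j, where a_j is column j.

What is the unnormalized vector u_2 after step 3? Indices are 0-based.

u_2 = (-78/43, -130/43, -78/43)

Step 1: u_0 = a_0 = (-2, 3, -3).
Step 2: u_1 = a_1 − (23/22)·u_0 = (12/11, -3/22, -19/22).
Step 3: u_2 = a_2 − (-9/22)·u_0 − (-79/43)·u_1 = (-78/43, -130/43, -78/43).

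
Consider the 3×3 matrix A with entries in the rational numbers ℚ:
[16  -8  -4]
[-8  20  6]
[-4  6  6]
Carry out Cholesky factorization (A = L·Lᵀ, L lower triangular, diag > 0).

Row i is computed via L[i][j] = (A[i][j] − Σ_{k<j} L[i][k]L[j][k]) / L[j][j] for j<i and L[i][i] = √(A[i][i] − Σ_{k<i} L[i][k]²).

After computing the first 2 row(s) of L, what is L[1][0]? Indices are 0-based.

L[1][0] = -2

Step 1: L[0][0] = √(16) = 4.
  L[1][0] = (-8) / L[0][0] = -2.
Step 2: L[1][1] = √(16) = 4.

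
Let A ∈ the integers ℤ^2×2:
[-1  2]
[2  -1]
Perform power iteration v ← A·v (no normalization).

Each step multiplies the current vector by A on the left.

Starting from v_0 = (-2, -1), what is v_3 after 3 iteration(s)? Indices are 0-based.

v_3 = (12, -15)

v_0 = (-2, -1).
v_1 = A·v_0 = (0, -3).
v_2 = A·v_1 = (-6, 3).
v_3 = A·v_2 = (12, -15).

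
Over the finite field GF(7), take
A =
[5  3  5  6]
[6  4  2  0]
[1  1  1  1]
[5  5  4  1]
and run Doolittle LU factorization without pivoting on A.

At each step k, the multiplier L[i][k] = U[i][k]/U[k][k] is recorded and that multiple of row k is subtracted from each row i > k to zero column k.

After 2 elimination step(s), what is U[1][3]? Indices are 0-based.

[col 0] pivot 5
  R1 -= 4*R0 → (0, 6, 3, 4)  (L[1][0] := 4)
  R2 -= 3*R0 → (0, 6, 0, 4)  (L[2][0] := 3)
  R3 -= 1*R0 → (0, 2, 6, 2)  (L[3][0] := 1)
[col 1] pivot 6
  R2 -= 1*R1 → (0, 0, 4, 0)  (L[2][1] := 1)
  R3 -= 5*R1 → (0, 0, 5, 3)  (L[3][1] := 5)

U[1][3] = 4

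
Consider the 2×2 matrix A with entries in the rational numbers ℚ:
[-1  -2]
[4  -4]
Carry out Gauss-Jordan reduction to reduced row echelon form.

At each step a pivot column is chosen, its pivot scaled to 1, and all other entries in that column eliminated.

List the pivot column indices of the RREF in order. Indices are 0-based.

[1] R0 /= -1  ⇒  (1, 2)
     R1 -= 4·R0  ⇒  (0, -12)
[2] R1 /= -12  ⇒  (0, 1)
     R0 -= 2·R1  ⇒  (1, 0)

pivot columns: 0, 1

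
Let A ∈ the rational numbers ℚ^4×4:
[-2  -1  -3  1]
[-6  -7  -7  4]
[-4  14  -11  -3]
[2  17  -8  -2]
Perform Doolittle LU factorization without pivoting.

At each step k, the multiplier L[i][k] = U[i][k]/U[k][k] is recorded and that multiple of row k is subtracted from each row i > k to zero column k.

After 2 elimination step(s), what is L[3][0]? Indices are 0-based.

L[3][0] = -1

Step 1: pivot at (0,0) is -2.
  row1 ← row1 − (3)·row0  ⇒  L[1][0]=3, U row1=(0, -4, 2, 1)
  row2 ← row2 − (2)·row0  ⇒  L[2][0]=2, U row2=(0, 16, -5, -5)
  row3 ← row3 − (-1)·row0  ⇒  L[3][0]=-1, U row3=(0, 16, -11, -1)
Step 2: pivot at (1,1) is -4.
  row2 ← row2 − (-4)·row1  ⇒  L[2][1]=-4, U row2=(0, 0, 3, -1)
  row3 ← row3 − (-4)·row1  ⇒  L[3][1]=-4, U row3=(0, 0, -3, 3)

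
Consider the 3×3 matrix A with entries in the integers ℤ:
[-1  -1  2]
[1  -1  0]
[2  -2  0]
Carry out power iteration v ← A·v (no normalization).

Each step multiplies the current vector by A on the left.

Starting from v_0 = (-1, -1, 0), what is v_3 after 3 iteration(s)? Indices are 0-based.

v_0 = (-1, -1, 0).
v_1 = A·v_0 = (2, 0, 0).
v_2 = A·v_1 = (-2, 2, 4).
v_3 = A·v_2 = (8, -4, -8).

v_3 = (8, -4, -8)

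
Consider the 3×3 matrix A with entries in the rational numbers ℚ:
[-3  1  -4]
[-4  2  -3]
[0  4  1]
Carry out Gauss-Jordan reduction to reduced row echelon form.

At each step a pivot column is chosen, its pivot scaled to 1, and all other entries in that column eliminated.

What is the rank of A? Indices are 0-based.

step 1: normalize row 0 (÷-3) = (1, -1/3, 4/3)
  row 1: subtract -4×row0 = (0, 2/3, 7/3)
step 2: normalize row 1 (÷2/3) = (0, 1, 7/2)
  row 0: subtract -1/3×row1 = (1, 0, 5/2)
  row 2: subtract 4×row1 = (0, 0, -13)
step 3: normalize row 2 (÷-13) = (0, 0, 1)
  row 0: subtract 5/2×row2 = (1, 0, 0)
  row 1: subtract 7/2×row2 = (0, 1, 0)

rank = 3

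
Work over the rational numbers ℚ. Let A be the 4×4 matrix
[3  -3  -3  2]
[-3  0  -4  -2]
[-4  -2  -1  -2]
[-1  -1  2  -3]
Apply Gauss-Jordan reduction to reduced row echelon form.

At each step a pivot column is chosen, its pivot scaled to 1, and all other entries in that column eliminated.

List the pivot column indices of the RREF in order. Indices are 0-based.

pivot columns: 0, 1, 2, 3

step 1: normalize row 0 (÷3) = (1, -1, -1, 2/3)
  row 1: subtract -3×row0 = (0, -3, -7, 0)
  row 2: subtract -4×row0 = (0, -6, -5, 2/3)
  row 3: subtract -1×row0 = (0, -2, 1, -7/3)
step 2: normalize row 1 (÷-3) = (0, 1, 7/3, 0)
  row 0: subtract -1×row1 = (1, 0, 4/3, 2/3)
  row 2: subtract -6×row1 = (0, 0, 9, 2/3)
  row 3: subtract -2×row1 = (0, 0, 17/3, -7/3)
step 3: normalize row 2 (÷9) = (0, 0, 1, 2/27)
  row 0: subtract 4/3×row2 = (1, 0, 0, 46/81)
  row 1: subtract 7/3×row2 = (0, 1, 0, -14/81)
  row 3: subtract 17/3×row2 = (0, 0, 0, -223/81)
step 4: normalize row 3 (÷-223/81) = (0, 0, 0, 1)
  row 0: subtract 46/81×row3 = (1, 0, 0, 0)
  row 1: subtract -14/81×row3 = (0, 1, 0, 0)
  row 2: subtract 2/27×row3 = (0, 0, 1, 0)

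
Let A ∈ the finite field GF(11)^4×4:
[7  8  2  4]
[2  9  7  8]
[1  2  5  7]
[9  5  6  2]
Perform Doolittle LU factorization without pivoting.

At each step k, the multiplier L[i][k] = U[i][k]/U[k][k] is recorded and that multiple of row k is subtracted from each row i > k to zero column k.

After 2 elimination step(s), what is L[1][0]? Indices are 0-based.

Step 1: pivot at (0,0) is 7.
  row1 ← row1 − (5)·row0  ⇒  L[1][0]=5, U row1=(0, 2, 8, 10)
  row2 ← row2 − (8)·row0  ⇒  L[2][0]=8, U row2=(0, 4, 0, 8)
  row3 ← row3 − (6)·row0  ⇒  L[3][0]=6, U row3=(0, 1, 5, 0)
Step 2: pivot at (1,1) is 2.
  row2 ← row2 − (2)·row1  ⇒  L[2][1]=2, U row2=(0, 0, 6, 10)
  row3 ← row3 − (6)·row1  ⇒  L[3][1]=6, U row3=(0, 0, 1, 6)

L[1][0] = 5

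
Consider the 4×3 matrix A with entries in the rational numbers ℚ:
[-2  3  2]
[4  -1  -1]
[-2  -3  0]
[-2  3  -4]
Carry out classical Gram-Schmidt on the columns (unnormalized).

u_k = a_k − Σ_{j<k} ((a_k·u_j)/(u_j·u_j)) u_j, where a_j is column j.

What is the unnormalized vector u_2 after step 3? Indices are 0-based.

Step 1: u_0 = a_0 = (-2, 4, -2, -2).
Step 2: u_1 = a_1 − (-5/14)·u_0 = (16/7, 3/7, -26/7, 16/7).
Step 3: u_2 = a_2 − (0)·u_0 − (-35/171)·u_1 = (422/171, -52/57, -130/171, -604/171).

u_2 = (422/171, -52/57, -130/171, -604/171)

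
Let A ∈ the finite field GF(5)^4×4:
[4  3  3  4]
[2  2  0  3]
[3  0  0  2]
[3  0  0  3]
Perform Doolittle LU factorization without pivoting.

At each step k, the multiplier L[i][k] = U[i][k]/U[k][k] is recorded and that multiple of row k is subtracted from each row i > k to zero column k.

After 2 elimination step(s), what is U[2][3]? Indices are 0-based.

U[2][3] = 1

k=0: U[0][0]=4
  eliminate (1,0): mult=3, new row 1: (0, 3, 1, 1); set L[1][0]=3
  eliminate (2,0): mult=2, new row 2: (0, 4, 4, 4); set L[2][0]=2
  eliminate (3,0): mult=2, new row 3: (0, 4, 4, 0); set L[3][0]=2
k=1: U[1][1]=3
  eliminate (2,1): mult=3, new row 2: (0, 0, 1, 1); set L[2][1]=3
  eliminate (3,1): mult=3, new row 3: (0, 0, 1, 2); set L[3][1]=3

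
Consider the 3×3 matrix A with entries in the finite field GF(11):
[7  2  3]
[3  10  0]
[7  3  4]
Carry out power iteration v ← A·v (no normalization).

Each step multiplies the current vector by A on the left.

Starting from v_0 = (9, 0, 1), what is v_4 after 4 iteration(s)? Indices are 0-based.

v_0 = (9, 0, 1).
v_1 = A·v_0 = (0, 5, 1).
v_2 = A·v_1 = (2, 6, 8).
v_3 = A·v_2 = (6, 0, 9).
v_4 = A·v_3 = (3, 7, 1).

v_4 = (3, 7, 1)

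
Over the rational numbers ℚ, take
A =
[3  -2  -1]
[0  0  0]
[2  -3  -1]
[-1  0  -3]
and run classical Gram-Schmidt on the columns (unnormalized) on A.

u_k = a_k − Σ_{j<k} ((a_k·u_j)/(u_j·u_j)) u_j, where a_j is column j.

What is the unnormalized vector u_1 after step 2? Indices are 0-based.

u_1 = (4/7, 0, -9/7, -6/7)

Step 1: u_0 = a_0 = (3, 0, 2, -1).
Step 2: u_1 = a_1 − (-6/7)·u_0 = (4/7, 0, -9/7, -6/7).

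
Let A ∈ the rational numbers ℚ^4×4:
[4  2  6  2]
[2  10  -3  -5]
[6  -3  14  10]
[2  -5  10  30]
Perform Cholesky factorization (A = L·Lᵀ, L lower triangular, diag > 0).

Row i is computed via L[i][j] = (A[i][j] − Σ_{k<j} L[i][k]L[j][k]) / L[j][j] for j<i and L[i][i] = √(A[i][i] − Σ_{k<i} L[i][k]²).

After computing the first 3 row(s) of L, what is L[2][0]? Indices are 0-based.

L[2][0] = 3

Step 1: L[0][0] = √(4) = 2.
  L[1][0] = (2) / L[0][0] = 1.
Step 2: L[1][1] = √(9) = 3.
  L[2][0] = (6) / L[0][0] = 3.
  L[2][1] = (-6) / L[1][1] = -2.
Step 3: L[2][2] = √(1) = 1.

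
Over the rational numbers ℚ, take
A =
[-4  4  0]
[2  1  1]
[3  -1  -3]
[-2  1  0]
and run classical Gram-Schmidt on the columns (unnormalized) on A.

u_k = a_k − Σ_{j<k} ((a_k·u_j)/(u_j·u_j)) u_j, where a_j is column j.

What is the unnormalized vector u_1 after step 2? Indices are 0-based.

u_1 = (56/33, 71/33, 8/11, -5/33)

Step 1: u_0 = a_0 = (-4, 2, 3, -2).
Step 2: u_1 = a_1 − (-19/33)·u_0 = (56/33, 71/33, 8/11, -5/33).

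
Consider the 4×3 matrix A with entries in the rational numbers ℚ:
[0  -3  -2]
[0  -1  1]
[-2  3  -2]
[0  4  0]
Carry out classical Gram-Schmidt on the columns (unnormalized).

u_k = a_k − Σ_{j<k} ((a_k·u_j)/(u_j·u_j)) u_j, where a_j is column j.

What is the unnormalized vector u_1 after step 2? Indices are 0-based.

u_1 = (-3, -1, 0, 4)

Step 1: u_0 = a_0 = (0, 0, -2, 0).
Step 2: u_1 = a_1 − (-3/2)·u_0 = (-3, -1, 0, 4).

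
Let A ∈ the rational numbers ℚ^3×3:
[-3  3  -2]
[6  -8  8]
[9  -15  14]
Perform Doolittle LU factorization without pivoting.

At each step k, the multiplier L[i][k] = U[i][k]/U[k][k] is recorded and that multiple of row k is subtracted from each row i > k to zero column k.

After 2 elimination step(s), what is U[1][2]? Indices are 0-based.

Step 1: pivot at (0,0) is -3.
  row1 ← row1 − (-2)·row0  ⇒  L[1][0]=-2, U row1=(0, -2, 4)
  row2 ← row2 − (-3)·row0  ⇒  L[2][0]=-3, U row2=(0, -6, 8)
Step 2: pivot at (1,1) is -2.
  row2 ← row2 − (3)·row1  ⇒  L[2][1]=3, U row2=(0, 0, -4)

U[1][2] = 4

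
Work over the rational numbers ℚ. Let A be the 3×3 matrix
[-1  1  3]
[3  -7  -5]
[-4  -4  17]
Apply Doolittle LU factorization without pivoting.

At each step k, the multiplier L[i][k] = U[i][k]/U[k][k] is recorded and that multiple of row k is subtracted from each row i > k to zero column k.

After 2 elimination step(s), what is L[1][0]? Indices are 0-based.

[col 0] pivot -1
  R1 -= -3*R0 → (0, -4, 4)  (L[1][0] := -3)
  R2 -= 4*R0 → (0, -8, 5)  (L[2][0] := 4)
[col 1] pivot -4
  R2 -= 2*R1 → (0, 0, -3)  (L[2][1] := 2)

L[1][0] = -3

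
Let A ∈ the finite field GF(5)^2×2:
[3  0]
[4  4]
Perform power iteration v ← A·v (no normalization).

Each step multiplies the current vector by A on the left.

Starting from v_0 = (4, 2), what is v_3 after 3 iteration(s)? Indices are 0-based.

v_3 = (3, 0)

v_0 = (4, 2).
v_1 = A·v_0 = (2, 4).
v_2 = A·v_1 = (1, 4).
v_3 = A·v_2 = (3, 0).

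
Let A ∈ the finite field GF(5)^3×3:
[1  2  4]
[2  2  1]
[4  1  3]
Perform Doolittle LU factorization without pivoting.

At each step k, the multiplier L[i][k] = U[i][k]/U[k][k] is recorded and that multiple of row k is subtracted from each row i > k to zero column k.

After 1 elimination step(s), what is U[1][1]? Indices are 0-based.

U[1][1] = 3

Step 1: pivot at (0,0) is 1.
  row1 ← row1 − (2)·row0  ⇒  L[1][0]=2, U row1=(0, 3, 3)
  row2 ← row2 − (4)·row0  ⇒  L[2][0]=4, U row2=(0, 3, 2)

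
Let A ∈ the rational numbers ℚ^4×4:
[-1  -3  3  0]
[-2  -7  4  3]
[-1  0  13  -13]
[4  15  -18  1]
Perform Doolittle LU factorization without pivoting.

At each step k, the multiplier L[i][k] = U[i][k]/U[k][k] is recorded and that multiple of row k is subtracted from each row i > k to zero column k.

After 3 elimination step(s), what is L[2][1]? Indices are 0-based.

L[2][1] = -3

[col 0] pivot -1
  R1 -= 2*R0 → (0, -1, -2, 3)  (L[1][0] := 2)
  R2 -= 1*R0 → (0, 3, 10, -13)  (L[2][0] := 1)
  R3 -= -4*R0 → (0, 3, -6, 1)  (L[3][0] := -4)
[col 1] pivot -1
  R2 -= -3*R1 → (0, 0, 4, -4)  (L[2][1] := -3)
  R3 -= -3*R1 → (0, 0, -12, 10)  (L[3][1] := -3)
[col 2] pivot 4
  R3 -= -3*R2 → (0, 0, 0, -2)  (L[3][2] := -3)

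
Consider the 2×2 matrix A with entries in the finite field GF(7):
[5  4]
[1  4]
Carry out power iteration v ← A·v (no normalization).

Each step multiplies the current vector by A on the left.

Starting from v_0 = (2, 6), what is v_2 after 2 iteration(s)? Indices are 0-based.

v_0 = (2, 6).
v_1 = A·v_0 = (6, 5).
v_2 = A·v_1 = (1, 5).

v_2 = (1, 5)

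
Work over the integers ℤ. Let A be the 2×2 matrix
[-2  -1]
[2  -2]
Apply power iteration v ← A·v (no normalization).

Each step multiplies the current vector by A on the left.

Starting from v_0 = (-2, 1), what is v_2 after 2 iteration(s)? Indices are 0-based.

v_2 = (0, 18)

v_0 = (-2, 1).
v_1 = A·v_0 = (3, -6).
v_2 = A·v_1 = (0, 18).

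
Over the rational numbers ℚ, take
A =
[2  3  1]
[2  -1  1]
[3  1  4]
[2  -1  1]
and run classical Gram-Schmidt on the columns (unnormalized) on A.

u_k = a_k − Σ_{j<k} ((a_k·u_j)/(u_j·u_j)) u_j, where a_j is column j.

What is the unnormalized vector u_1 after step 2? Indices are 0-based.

Step 1: u_0 = a_0 = (2, 2, 3, 2).
Step 2: u_1 = a_1 − (5/21)·u_0 = (53/21, -31/21, 2/7, -31/21).

u_1 = (53/21, -31/21, 2/7, -31/21)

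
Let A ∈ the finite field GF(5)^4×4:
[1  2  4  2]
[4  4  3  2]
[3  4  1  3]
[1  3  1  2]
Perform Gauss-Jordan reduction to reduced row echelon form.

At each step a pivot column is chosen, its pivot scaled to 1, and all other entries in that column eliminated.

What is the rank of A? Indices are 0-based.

step 1: normalize row 0 (÷1) = (1, 2, 4, 2)
  row 1: subtract 4×row0 = (0, 1, 2, 4)
  row 2: subtract 3×row0 = (0, 3, 4, 2)
  row 3: subtract 1×row0 = (0, 1, 2, 0)
step 2: normalize row 1 (÷1) = (0, 1, 2, 4)
  row 0: subtract 2×row1 = (1, 0, 0, 4)
  row 2: subtract 3×row1 = (0, 0, 3, 0)
  row 3: subtract 1×row1 = (0, 0, 0, 1)
step 3: normalize row 2 (÷3) = (0, 0, 1, 0)
  row 1: subtract 2×row2 = (0, 1, 0, 4)
step 4: normalize row 3 (÷1) = (0, 0, 0, 1)
  row 0: subtract 4×row3 = (1, 0, 0, 0)
  row 1: subtract 4×row3 = (0, 1, 0, 0)

rank = 4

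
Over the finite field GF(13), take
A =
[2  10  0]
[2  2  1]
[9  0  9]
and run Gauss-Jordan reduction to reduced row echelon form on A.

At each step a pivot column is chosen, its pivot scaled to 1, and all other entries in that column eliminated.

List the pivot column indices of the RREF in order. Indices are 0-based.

pivot columns: 0, 1, 2

[1] R0 /= 2  ⇒  (1, 5, 0)
     R1 -= 2·R0  ⇒  (0, 5, 1)
     R2 -= 9·R0  ⇒  (0, 7, 9)
[2] R1 /= 5  ⇒  (0, 1, 8)
     R0 -= 5·R1  ⇒  (1, 0, 12)
     R2 -= 7·R1  ⇒  (0, 0, 5)
[3] R2 /= 5  ⇒  (0, 0, 1)
     R0 -= 12·R2  ⇒  (1, 0, 0)
     R1 -= 8·R2  ⇒  (0, 1, 0)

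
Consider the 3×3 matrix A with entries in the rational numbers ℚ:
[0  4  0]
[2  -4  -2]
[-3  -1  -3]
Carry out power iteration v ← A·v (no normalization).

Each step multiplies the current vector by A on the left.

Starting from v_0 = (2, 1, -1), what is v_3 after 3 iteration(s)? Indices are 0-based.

v_0 = (2, 1, -1).
v_1 = A·v_0 = (4, 2, -4).
v_2 = A·v_1 = (8, 8, -2).
v_3 = A·v_2 = (32, -12, -26).

v_3 = (32, -12, -26)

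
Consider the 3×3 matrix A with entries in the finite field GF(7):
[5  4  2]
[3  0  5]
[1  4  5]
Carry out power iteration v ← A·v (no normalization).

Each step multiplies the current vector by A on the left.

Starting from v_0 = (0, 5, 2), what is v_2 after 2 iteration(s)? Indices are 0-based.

v_2 = (3, 5, 4)

v_0 = (0, 5, 2).
v_1 = A·v_0 = (3, 3, 2).
v_2 = A·v_1 = (3, 5, 4).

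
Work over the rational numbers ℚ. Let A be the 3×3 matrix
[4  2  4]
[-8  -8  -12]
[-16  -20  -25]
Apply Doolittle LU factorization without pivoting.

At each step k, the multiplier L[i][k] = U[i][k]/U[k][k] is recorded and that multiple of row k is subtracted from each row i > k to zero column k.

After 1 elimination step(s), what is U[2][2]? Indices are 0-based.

U[2][2] = -9

[col 0] pivot 4
  R1 -= -2*R0 → (0, -4, -4)  (L[1][0] := -2)
  R2 -= -4*R0 → (0, -12, -9)  (L[2][0] := -4)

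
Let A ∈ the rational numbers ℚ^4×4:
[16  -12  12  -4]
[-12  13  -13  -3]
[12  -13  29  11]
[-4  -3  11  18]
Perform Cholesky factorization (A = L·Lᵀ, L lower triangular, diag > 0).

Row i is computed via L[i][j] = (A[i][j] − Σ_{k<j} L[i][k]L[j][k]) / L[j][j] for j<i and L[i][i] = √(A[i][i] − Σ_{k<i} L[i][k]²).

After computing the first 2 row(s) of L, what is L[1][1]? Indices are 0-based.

L[1][1] = 2

Step 1: L[0][0] = √(16) = 4.
  L[1][0] = (-12) / L[0][0] = -3.
Step 2: L[1][1] = √(4) = 2.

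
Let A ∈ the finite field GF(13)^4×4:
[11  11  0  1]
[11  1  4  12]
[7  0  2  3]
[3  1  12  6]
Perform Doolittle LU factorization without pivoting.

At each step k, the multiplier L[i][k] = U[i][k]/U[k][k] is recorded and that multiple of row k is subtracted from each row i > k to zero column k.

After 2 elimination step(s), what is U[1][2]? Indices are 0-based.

U[1][2] = 4

[col 0] pivot 11
  R1 -= 1*R0 → (0, 3, 4, 11)  (L[1][0] := 1)
  R2 -= 3*R0 → (0, 6, 2, 0)  (L[2][0] := 3)
  R3 -= 5*R0 → (0, 11, 12, 1)  (L[3][0] := 5)
[col 1] pivot 3
  R2 -= 2*R1 → (0, 0, 7, 4)  (L[2][1] := 2)
  R3 -= 8*R1 → (0, 0, 6, 4)  (L[3][1] := 8)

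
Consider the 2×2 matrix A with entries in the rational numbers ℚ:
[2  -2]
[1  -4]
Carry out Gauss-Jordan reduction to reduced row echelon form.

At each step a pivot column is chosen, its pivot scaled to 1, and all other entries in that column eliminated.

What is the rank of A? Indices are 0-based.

pivot(0,0)=2: scale R0 → (1, -1)
  clear (1,0): R1 −= (1)R0 → (0, -3)
pivot(1,1)=-3: scale R1 → (0, 1)
  clear (0,1): R0 −= (-1)R1 → (1, 0)

rank = 2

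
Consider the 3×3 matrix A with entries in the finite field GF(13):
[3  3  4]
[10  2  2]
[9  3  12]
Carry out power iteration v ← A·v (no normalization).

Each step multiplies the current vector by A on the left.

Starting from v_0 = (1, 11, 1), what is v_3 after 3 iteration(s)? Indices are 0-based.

v_3 = (7, 4, 10)

v_0 = (1, 11, 1).
v_1 = A·v_0 = (1, 8, 2).
v_2 = A·v_1 = (9, 4, 5).
v_3 = A·v_2 = (7, 4, 10).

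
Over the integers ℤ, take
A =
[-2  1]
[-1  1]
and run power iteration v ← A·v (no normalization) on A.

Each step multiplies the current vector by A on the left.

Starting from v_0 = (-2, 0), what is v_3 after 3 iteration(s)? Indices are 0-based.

v_0 = (-2, 0).
v_1 = A·v_0 = (4, 2).
v_2 = A·v_1 = (-6, -2).
v_3 = A·v_2 = (10, 4).

v_3 = (10, 4)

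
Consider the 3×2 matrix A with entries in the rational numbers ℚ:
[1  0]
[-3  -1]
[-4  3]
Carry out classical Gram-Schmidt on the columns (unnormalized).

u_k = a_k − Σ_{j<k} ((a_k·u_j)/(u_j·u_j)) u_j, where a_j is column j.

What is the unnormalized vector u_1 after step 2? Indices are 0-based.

Step 1: u_0 = a_0 = (1, -3, -4).
Step 2: u_1 = a_1 − (-9/26)·u_0 = (9/26, -53/26, 21/13).

u_1 = (9/26, -53/26, 21/13)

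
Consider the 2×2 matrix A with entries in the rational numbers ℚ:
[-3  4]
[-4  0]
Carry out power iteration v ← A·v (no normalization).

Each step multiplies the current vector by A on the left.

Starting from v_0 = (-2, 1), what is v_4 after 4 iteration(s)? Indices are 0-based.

v_4 = (466, 664)

v_0 = (-2, 1).
v_1 = A·v_0 = (10, 8).
v_2 = A·v_1 = (2, -40).
v_3 = A·v_2 = (-166, -8).
v_4 = A·v_3 = (466, 664).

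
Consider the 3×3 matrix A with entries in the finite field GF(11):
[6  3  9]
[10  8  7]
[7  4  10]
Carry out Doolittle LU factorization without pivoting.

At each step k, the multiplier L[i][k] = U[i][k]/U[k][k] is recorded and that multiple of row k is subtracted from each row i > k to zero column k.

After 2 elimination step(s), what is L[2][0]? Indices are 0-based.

L[2][0] = 3

Step 1: pivot at (0,0) is 6.
  row1 ← row1 − (9)·row0  ⇒  L[1][0]=9, U row1=(0, 3, 3)
  row2 ← row2 − (3)·row0  ⇒  L[2][0]=3, U row2=(0, 6, 5)
Step 2: pivot at (1,1) is 3.
  row2 ← row2 − (2)·row1  ⇒  L[2][1]=2, U row2=(0, 0, 10)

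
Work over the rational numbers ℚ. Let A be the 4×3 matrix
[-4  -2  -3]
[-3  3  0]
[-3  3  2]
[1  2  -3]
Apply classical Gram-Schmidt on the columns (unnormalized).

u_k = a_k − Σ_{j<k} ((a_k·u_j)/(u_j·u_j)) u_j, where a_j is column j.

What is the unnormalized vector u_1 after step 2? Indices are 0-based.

Step 1: u_0 = a_0 = (-4, -3, -3, 1).
Step 2: u_1 = a_1 − (-8/35)·u_0 = (-102/35, 81/35, 81/35, 78/35).

u_1 = (-102/35, 81/35, 81/35, 78/35)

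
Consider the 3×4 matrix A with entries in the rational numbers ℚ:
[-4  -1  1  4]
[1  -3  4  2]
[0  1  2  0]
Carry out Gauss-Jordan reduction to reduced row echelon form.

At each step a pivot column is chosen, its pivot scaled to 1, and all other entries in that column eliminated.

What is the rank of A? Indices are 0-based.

rank = 3

step 1: normalize row 0 (÷-4) = (1, 1/4, -1/4, -1)
  row 1: subtract 1×row0 = (0, -13/4, 17/4, 3)
step 2: normalize row 1 (÷-13/4) = (0, 1, -17/13, -12/13)
  row 0: subtract 1/4×row1 = (1, 0, 1/13, -10/13)
  row 2: subtract 1×row1 = (0, 0, 43/13, 12/13)
step 3: normalize row 2 (÷43/13) = (0, 0, 1, 12/43)
  row 0: subtract 1/13×row2 = (1, 0, 0, -34/43)
  row 1: subtract -17/13×row2 = (0, 1, 0, -24/43)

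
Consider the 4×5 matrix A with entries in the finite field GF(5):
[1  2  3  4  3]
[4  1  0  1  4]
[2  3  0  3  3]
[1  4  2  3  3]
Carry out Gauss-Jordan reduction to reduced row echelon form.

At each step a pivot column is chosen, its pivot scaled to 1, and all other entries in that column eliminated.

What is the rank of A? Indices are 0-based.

rank = 4

step 1: normalize row 0 (÷1) = (1, 2, 3, 4, 3)
  row 1: subtract 4×row0 = (0, 3, 3, 0, 2)
  row 2: subtract 2×row0 = (0, 4, 4, 0, 2)
  row 3: subtract 1×row0 = (0, 2, 4, 4, 0)
step 2: normalize row 1 (÷3) = (0, 1, 1, 0, 4)
  row 0: subtract 2×row1 = (1, 0, 1, 4, 0)
  row 2: subtract 4×row1 = (0, 0, 0, 0, 1)
  row 3: subtract 2×row1 = (0, 0, 2, 4, 2)
step 3: exchange rows 2,3
step 3: normalize row 2 (÷2) = (0, 0, 1, 2, 1)
  row 0: subtract 1×row2 = (1, 0, 0, 2, 4)
  row 1: subtract 1×row2 = (0, 1, 0, 3, 3)
skip col 3 (zero from row 3)
step 4: normalize row 3 (÷1) = (0, 0, 0, 0, 1)
  row 0: subtract 4×row3 = (1, 0, 0, 2, 0)
  row 1: subtract 3×row3 = (0, 1, 0, 3, 0)
  row 2: subtract 1×row3 = (0, 0, 1, 2, 0)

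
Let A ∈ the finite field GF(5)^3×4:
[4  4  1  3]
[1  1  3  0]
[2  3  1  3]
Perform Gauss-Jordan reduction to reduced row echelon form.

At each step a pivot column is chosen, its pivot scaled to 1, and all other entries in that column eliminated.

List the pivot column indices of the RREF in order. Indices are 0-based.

step 1: normalize row 0 (÷4) = (1, 1, 4, 2)
  row 1: subtract 1×row0 = (0, 0, 4, 3)
  row 2: subtract 2×row0 = (0, 1, 3, 4)
step 2: exchange rows 1,2
step 2: normalize row 1 (÷1) = (0, 1, 3, 4)
  row 0: subtract 1×row1 = (1, 0, 1, 3)
step 3: normalize row 2 (÷4) = (0, 0, 1, 2)
  row 0: subtract 1×row2 = (1, 0, 0, 1)
  row 1: subtract 3×row2 = (0, 1, 0, 3)

pivot columns: 0, 1, 2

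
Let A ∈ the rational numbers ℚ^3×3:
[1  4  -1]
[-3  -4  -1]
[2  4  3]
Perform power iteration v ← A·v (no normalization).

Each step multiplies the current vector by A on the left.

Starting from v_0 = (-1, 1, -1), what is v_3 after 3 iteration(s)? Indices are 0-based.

v_3 = (-44, 24, -19)

v_0 = (-1, 1, -1).
v_1 = A·v_0 = (4, 0, -1).
v_2 = A·v_1 = (5, -11, 5).
v_3 = A·v_2 = (-44, 24, -19).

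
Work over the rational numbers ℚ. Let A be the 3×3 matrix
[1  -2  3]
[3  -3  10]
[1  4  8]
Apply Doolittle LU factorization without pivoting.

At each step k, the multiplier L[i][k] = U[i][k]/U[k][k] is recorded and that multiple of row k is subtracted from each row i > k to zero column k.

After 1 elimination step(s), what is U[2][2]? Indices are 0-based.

U[2][2] = 5

k=0: U[0][0]=1
  eliminate (1,0): mult=3, new row 1: (0, 3, 1); set L[1][0]=3
  eliminate (2,0): mult=1, new row 2: (0, 6, 5); set L[2][0]=1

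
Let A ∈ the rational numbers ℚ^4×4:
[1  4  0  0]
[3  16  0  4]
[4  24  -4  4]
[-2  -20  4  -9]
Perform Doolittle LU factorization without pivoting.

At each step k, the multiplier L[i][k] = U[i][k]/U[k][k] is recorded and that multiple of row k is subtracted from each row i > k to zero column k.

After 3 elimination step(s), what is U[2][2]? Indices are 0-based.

U[2][2] = -4

[col 0] pivot 1
  R1 -= 3*R0 → (0, 4, 0, 4)  (L[1][0] := 3)
  R2 -= 4*R0 → (0, 8, -4, 4)  (L[2][0] := 4)
  R3 -= -2*R0 → (0, -12, 4, -9)  (L[3][0] := -2)
[col 1] pivot 4
  R2 -= 2*R1 → (0, 0, -4, -4)  (L[2][1] := 2)
  R3 -= -3*R1 → (0, 0, 4, 3)  (L[3][1] := -3)
[col 2] pivot -4
  R3 -= -1*R2 → (0, 0, 0, -1)  (L[3][2] := -1)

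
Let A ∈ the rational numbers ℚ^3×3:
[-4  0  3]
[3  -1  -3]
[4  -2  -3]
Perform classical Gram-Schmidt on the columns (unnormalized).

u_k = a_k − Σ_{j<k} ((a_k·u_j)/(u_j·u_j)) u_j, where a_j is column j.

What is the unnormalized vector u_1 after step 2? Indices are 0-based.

Step 1: u_0 = a_0 = (-4, 3, 4).
Step 2: u_1 = a_1 − (-11/41)·u_0 = (-44/41, -8/41, -38/41).

u_1 = (-44/41, -8/41, -38/41)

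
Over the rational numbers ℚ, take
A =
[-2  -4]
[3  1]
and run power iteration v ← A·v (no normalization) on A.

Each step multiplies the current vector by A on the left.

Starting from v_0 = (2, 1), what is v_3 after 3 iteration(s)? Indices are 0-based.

v_0 = (2, 1).
v_1 = A·v_0 = (-8, 7).
v_2 = A·v_1 = (-12, -17).
v_3 = A·v_2 = (92, -53).

v_3 = (92, -53)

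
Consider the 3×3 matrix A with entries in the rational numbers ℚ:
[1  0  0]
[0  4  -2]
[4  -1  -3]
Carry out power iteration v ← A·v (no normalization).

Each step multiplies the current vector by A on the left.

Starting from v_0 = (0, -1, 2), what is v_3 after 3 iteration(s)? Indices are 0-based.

v_0 = (0, -1, 2).
v_1 = A·v_0 = (0, -8, -5).
v_2 = A·v_1 = (0, -22, 23).
v_3 = A·v_2 = (0, -134, -47).

v_3 = (0, -134, -47)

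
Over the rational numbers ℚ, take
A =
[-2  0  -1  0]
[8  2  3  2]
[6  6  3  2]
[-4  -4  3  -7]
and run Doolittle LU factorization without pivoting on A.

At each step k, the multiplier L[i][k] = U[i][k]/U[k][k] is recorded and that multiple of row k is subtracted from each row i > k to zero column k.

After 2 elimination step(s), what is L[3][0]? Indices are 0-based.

L[3][0] = 2

k=0: U[0][0]=-2
  eliminate (1,0): mult=-4, new row 1: (0, 2, -1, 2); set L[1][0]=-4
  eliminate (2,0): mult=-3, new row 2: (0, 6, 0, 2); set L[2][0]=-3
  eliminate (3,0): mult=2, new row 3: (0, -4, 5, -7); set L[3][0]=2
k=1: U[1][1]=2
  eliminate (2,1): mult=3, new row 2: (0, 0, 3, -4); set L[2][1]=3
  eliminate (3,1): mult=-2, new row 3: (0, 0, 3, -3); set L[3][1]=-2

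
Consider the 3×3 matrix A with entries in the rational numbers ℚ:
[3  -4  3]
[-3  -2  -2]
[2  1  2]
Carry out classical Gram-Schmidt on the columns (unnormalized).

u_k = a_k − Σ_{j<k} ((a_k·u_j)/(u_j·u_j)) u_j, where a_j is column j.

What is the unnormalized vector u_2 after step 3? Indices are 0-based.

Step 1: u_0 = a_0 = (3, -3, 2).
Step 2: u_1 = a_1 − (-2/11)·u_0 = (-38/11, -28/11, 15/11).
Step 3: u_2 = a_2 − (19/22)·u_0 − (-28/223)·u_1 = (-11/446, 121/446, 99/223).

u_2 = (-11/446, 121/446, 99/223)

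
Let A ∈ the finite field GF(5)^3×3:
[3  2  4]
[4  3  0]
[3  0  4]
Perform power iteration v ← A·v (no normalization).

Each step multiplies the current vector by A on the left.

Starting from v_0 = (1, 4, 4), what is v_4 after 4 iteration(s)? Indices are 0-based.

v_0 = (1, 4, 4).
v_1 = A·v_0 = (2, 1, 4).
v_2 = A·v_1 = (4, 1, 2).
v_3 = A·v_2 = (2, 4, 0).
v_4 = A·v_3 = (4, 0, 1).

v_4 = (4, 0, 1)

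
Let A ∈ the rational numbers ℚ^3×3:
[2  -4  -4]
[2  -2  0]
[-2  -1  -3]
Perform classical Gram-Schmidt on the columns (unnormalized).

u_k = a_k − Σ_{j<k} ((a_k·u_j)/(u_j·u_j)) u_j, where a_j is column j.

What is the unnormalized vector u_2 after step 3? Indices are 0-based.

u_2 = (-9/19, 15/19, 6/19)

Step 1: u_0 = a_0 = (2, 2, -2).
Step 2: u_1 = a_1 − (-5/6)·u_0 = (-7/3, -1/3, -8/3).
Step 3: u_2 = a_2 − (-1/6)·u_0 − (26/19)·u_1 = (-9/19, 15/19, 6/19).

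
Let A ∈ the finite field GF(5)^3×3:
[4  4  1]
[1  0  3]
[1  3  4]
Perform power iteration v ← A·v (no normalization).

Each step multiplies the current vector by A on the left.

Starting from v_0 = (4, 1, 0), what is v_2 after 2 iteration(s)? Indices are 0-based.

v_0 = (4, 1, 0).
v_1 = A·v_0 = (0, 4, 2).
v_2 = A·v_1 = (3, 1, 0).

v_2 = (3, 1, 0)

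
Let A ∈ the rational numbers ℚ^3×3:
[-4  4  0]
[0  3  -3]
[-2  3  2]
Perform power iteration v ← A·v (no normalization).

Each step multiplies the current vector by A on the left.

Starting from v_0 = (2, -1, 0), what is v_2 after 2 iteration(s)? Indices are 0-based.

v_0 = (2, -1, 0).
v_1 = A·v_0 = (-12, -3, -7).
v_2 = A·v_1 = (36, 12, 1).

v_2 = (36, 12, 1)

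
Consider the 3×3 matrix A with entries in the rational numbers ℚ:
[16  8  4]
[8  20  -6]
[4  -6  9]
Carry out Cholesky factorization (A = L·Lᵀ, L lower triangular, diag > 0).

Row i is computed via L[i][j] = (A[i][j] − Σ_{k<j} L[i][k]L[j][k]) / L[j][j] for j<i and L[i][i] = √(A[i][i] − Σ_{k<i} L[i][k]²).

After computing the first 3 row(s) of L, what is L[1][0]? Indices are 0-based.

Step 1: L[0][0] = √(16) = 4.
  L[1][0] = (8) / L[0][0] = 2.
Step 2: L[1][1] = √(16) = 4.
  L[2][0] = (4) / L[0][0] = 1.
  L[2][1] = (-8) / L[1][1] = -2.
Step 3: L[2][2] = √(4) = 2.

L[1][0] = 2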